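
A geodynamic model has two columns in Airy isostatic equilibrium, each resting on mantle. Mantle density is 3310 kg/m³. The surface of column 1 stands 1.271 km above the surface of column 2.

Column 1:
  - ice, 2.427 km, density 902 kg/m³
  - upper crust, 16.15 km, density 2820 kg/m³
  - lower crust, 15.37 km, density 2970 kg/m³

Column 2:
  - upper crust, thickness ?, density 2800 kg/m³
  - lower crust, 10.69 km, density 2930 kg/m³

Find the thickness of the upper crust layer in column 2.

Take the compensation level at the base of the deeper column (depth z_c below the surface of column 1) and equate Σ ρ_i t_i down to z_c; mantle fills any gap and the z_c terms cancel.
Column 1: 2.427×902 + 16.15×2820 + 15.37×2970 + (z_c − 33.947)×3310
Column 2: 1.271×0 + x×2800 + 10.69×2930 + (z_c − 1.271 − 10.69 − x)×3310
The z_c×3310 term appears on both sides and cancels. Collect the known terms of each column as K = Σ(ρt)_known − 3310 × (depth of known layers): K_1 = 93381.054 − 3310×33.947 = −18983.516; K_2 = 31321.7 − 3310×(1.271 + 10.69) = −8269.21.
Balance: K_1 = K_2 − x×(3310 − 2800), so x = (K_2 − K_1)/(3310 − 2800) = 10714.3/510 = 21 km.

21 km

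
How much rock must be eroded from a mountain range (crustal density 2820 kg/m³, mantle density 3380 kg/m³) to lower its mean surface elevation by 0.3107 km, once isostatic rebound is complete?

Net drop Δ = e − u = e − e ρ_c/ρ_m = e (ρ_m − ρ_c)/ρ_m.
e = Δ ρ_m/(ρ_m − ρ_c) = 0.3107 km × 3380/560 = 1.88 km.

1.88 km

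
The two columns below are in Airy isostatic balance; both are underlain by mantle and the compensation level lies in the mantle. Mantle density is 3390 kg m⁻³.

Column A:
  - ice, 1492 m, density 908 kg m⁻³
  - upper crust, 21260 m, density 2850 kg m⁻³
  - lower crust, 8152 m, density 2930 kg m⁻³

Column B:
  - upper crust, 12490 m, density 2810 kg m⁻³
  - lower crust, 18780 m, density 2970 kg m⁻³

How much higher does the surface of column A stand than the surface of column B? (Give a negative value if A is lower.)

For any compensation level in the mantle, the mantle terms cancel and isostasy reduces to e = (Σt_A − Σt_B) − (Σ(ρt)_A − Σ(ρt)_B) / ρ_m.
Σt_A = 30904 m; Σt_B = 31270 m; Σ(ρt)_A = 85831096; Σ(ρt)_B = 90873500 (in m·kg m⁻³).
e = (30904 − 31270) − (85831096 − 90873500) / 3390 = 1120 m.

1120 m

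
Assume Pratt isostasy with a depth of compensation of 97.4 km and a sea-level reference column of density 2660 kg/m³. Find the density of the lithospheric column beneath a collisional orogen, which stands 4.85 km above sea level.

2530 kg/m³

Pratt balance: ρ_ref D = ρ (D + h).
ρ = ρ_ref D/(D + h) = 2660 × 97.4 km/(97.4 km + 4.85 km) = 2530 kg/m³.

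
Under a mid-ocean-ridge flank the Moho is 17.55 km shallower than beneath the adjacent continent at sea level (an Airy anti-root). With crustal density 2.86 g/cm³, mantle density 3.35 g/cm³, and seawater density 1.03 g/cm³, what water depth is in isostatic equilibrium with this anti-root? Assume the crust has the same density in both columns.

Replacing a thickness d of crust by seawater at the top must be balanced by replacing crust with mantle at the base: d (ρ_c − ρ_w) = a (ρ_m − ρ_c).
d = a (ρ_m − ρ_c)/(ρ_c − ρ_w) = 17.55 km × 0.49/1.83 = 4.7 km.

4.7 km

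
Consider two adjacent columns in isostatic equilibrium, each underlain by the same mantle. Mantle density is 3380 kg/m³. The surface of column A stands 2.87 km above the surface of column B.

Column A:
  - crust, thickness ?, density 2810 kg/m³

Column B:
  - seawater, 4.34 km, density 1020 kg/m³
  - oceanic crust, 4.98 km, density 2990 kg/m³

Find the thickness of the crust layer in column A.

38.4 km

Take the compensation level at the base of the deeper column (depth z_c below the surface of column A) and equate Σ ρ_i t_i down to z_c; mantle fills any gap and the z_c terms cancel.
Column A: x×2810 + (z_c − 0 − x)×3380
Column B: 2.87×0 + 4.34×1020 + 4.98×2990 + (z_c − 2.87 − 9.32)×3380
The z_c×3380 term appears on both sides and cancels. Collect the known terms of each column as K = Σ(ρt)_known − 3380 × (depth of known layers): K_A = 0 − 3380×0 = 0; K_B = 19317 − 3380×(2.87 + 9.32) = −21885.2.
Balance: K_A − x×(3380 − 2810) = K_B, so x = (K_A − K_B)/(3380 − 2810) = 21885.2/570 = 38.4 km.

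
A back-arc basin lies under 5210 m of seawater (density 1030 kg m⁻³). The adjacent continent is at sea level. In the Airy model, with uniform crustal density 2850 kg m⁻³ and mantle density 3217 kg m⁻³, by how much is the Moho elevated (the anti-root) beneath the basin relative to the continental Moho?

25800 m

Balancing pressure at the compensation depth: replacing crust with seawater at the top is compensated by replacing crust with mantle at the base: d (ρ_c − ρ_w) = a (ρ_m − ρ_c).
a = d (ρ_c − ρ_w)/(ρ_m − ρ_c) = 5210 m × 1820/367 = 25800 m.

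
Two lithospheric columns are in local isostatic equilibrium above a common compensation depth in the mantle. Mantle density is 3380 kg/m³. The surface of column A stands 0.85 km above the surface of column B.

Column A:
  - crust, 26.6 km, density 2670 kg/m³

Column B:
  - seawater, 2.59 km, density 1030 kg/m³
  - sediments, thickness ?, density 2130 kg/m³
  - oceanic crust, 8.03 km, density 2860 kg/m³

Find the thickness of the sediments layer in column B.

Take the compensation level at the base of the deeper column (depth z_c below the surface of column A) and equate Σ ρ_i t_i down to z_c; mantle fills any gap and the z_c terms cancel.
Column A: 26.6×2670 + (z_c − 26.6)×3380
Column B: 0.85×0 + 2.59×1030 + x×2130 + 8.03×2860 + (z_c − 0.85 − 10.62 − x)×3380
The z_c×3380 term appears on both sides and cancels. Collect the known terms of each column as K = Σ(ρt)_known − 3380 × (depth of known layers): K_A = 71022 − 3380×26.6 = −18886; K_B = 25633.5 − 3380×(0.85 + 10.62) = −13135.1.
Balance: K_A = K_B − x×(3380 − 2130), so x = (K_B − K_A)/(3380 − 2130) = 5750.9/1250 = 4.6 km.

4.6 km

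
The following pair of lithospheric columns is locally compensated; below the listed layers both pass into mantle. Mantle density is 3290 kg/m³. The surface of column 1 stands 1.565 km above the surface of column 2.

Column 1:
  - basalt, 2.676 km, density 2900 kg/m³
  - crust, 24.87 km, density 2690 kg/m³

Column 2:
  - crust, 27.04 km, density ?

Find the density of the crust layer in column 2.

2890 kg/m³

Take the compensation level at the base of the deeper column (depth z_c below the surface of column 1) and equate Σ ρ_i t_i down to z_c; mantle fills any gap and the z_c terms cancel.
Column 1: 2.676×2900 + 24.87×2690 + (z_c − 27.546)×3290
Column 2: 1.565×0 + 27.04×ρ + (z_c − 1.565 − 27.04)×3290
The z_c×3290 term appears on both sides and cancels. Collect the known terms of each column as K = Σ(ρt)_known − 3290 × (depth of known layers): K_1 = 74660.7 − 3290×27.546 = −15965.64; K_2 = 0 − 3290×(1.565 + 27.04) = −94110.45.
Balance: K_1 = K_2 + 27.04×ρ, so ρ = (K_1 − K_2)/27.04 = 78144.8/27.04 = 2890 kg/m³.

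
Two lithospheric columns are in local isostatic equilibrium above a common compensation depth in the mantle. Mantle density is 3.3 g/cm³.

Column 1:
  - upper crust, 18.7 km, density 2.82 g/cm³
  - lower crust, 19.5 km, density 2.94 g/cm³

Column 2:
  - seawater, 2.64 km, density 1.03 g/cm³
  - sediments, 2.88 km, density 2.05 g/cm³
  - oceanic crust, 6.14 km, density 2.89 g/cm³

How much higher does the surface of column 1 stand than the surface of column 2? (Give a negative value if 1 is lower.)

For any compensation level in the mantle, the mantle terms cancel and isostasy reduces to e = (Σt_1 − Σt_2) − (Σ(ρt)_1 − Σ(ρt)_2) / ρ_m.
Σt_1 = 38.2 km; Σt_2 = 11.66 km; Σ(ρt)_1 = 110.064; Σ(ρt)_2 = 26.3678 (in km·g/cm³).
e = (38.2 − 11.66) − (110.064 − 26.3678) / 3.3 = 1.18 km.

1.18 km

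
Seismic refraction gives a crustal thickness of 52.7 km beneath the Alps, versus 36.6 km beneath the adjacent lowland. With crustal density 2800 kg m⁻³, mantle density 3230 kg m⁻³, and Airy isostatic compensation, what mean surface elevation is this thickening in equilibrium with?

Excess crust Δ = 52.7 km − 36.6 km = 16.1 km, split between elevation h and root r with h + r = Δ.
Airy balance ρ_c h = (ρ_m − ρ_c) r gives r = h ρ_c/(ρ_m − ρ_c), so h (1 + ρ_c/(ρ_m − ρ_c)) = Δ, i.e. h = Δ (ρ_m − ρ_c)/ρ_m.
h = 16.1 km × 430/3230 = 2.14 km.

2.14 km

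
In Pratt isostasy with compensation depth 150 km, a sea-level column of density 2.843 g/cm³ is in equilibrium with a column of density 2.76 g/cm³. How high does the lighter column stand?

ρ_ref D = ρ (D + h) → h = D (ρ_ref − ρ)/ρ.
h = 150 km × (2.843 − 2.76)/2.76 = 4.51 km.

4.51 km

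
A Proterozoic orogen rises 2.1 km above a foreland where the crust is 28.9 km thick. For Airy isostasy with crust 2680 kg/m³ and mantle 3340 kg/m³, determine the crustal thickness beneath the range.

Root depth r = h ρ_c / (ρ_m − ρ_c) = 2.1 km × 2680 / 660 = 8.527 km.
Total thickness = T + h + r = 28.9 km + 2.1 km + 8.527 km = 39.5 km.

39.5 km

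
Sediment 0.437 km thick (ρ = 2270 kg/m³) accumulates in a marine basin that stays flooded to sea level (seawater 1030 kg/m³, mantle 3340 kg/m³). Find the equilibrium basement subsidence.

0.235 km

Submarine loading: the sediment displaces seawater, and the subsidence is in turn flooded, so s (ρ_m − ρ_w) = t (ρ_sed − ρ_w).
s = 0.437 km × (2270 − 1030) / (3340 − 1030) = 0.235 km.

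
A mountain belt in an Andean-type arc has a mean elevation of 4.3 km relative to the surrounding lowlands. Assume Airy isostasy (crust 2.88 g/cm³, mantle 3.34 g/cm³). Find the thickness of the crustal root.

26.9 km

Balancing pressure at the compensation depth: the weight of the topography is balanced by the buoyancy of the root, ρ_c h = (ρ_m − ρ_c) r.
r = h · ρ_c / (ρ_m − ρ_c) = 4.3 km × 2.88 / (3.34 − 2.88) = 26.9 km.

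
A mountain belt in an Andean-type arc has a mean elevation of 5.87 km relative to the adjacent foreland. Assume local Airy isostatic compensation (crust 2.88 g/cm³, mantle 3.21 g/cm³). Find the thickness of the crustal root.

Isostatic balance requires: the weight of the topography is balanced by the buoyancy of the root, ρ_c h = (ρ_m − ρ_c) r.
r = h · ρ_c / (ρ_m − ρ_c) = 5.87 km × 2.88 / (3.21 − 2.88) = 51.2 km.

51.2 km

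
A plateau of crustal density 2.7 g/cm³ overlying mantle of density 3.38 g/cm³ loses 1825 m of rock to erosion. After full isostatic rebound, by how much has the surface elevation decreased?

367 m

Rebound u = e ρ_c/ρ_m = 1825 m × 2.7/3.38 = 1458 m.
Net surface drop = e − u = 1825 m − 1458 m = e (ρ_m − ρ_c)/ρ_m = 367 m.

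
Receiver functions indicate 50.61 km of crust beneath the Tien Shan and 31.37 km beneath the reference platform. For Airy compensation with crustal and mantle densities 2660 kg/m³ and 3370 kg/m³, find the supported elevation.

4.05 km

Excess crust Δ = 50.61 km − 31.37 km = 19.24 km, split between elevation h and root r with h + r = Δ.
Airy balance ρ_c h = (ρ_m − ρ_c) r gives r = h ρ_c/(ρ_m − ρ_c), so h (1 + ρ_c/(ρ_m − ρ_c)) = Δ, i.e. h = Δ (ρ_m − ρ_c)/ρ_m.
h = 19.24 km × 710/3370 = 4.05 km.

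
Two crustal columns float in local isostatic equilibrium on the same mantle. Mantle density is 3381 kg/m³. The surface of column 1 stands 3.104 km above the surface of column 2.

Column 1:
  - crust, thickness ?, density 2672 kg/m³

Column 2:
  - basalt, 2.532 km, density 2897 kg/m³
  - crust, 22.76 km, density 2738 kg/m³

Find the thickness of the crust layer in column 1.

Take the compensation level at the base of the deeper column (depth z_c below the surface of column 1) and equate Σ ρ_i t_i down to z_c; mantle fills any gap and the z_c terms cancel.
Column 1: x×2672 + (z_c − 0 − x)×3381
Column 2: 3.104×0 + 2.532×2897 + 22.76×2738 + (z_c − 3.104 − 25.292)×3381
The z_c×3381 term appears on both sides and cancels. Collect the known terms of each column as K = Σ(ρt)_known − 3381 × (depth of known layers): K_1 = 0 − 3381×0 = 0; K_2 = 69652.084 − 3381×(3.104 + 25.292) = −26354.792.
Balance: K_1 − x×(3381 − 2672) = K_2, so x = (K_1 − K_2)/(3381 − 2672) = 26354.8/709 = 37.2 km.

37.2 km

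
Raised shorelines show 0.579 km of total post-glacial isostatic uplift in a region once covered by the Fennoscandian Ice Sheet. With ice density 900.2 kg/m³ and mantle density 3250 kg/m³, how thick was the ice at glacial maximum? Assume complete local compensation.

2.09 km

u = t ρ_ice/ρ_m → t = u ρ_m/ρ_ice = 0.579 km × 3250/900.2 = 2.09 km.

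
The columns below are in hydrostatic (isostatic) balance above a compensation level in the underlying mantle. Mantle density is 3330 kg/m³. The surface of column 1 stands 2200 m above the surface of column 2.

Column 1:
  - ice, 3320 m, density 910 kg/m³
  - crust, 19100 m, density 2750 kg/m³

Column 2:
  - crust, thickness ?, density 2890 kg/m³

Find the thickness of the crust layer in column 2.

Take the compensation level at the base of the deeper column (depth z_c below the surface of column 1) and equate Σ ρ_i t_i down to z_c; mantle fills any gap and the z_c terms cancel.
Column 1: 3320×910 + 19100×2750 + (z_c − 22420)×3330
Column 2: 2200×0 + x×2890 + (z_c − 2200 − 0 − x)×3330
The z_c×3330 term appears on both sides and cancels. Collect the known terms of each column as K = Σ(ρt)_known − 3330 × (depth of known layers): K_1 = 55546200 − 3330×22420 = −19112400; K_2 = 0 − 3330×(2200 + 0) = −7326000.
Balance: K_1 = K_2 − x×(3330 − 2890), so x = (K_2 − K_1)/(3330 − 2890) = 11786400/440 = 26800 m.

26800 m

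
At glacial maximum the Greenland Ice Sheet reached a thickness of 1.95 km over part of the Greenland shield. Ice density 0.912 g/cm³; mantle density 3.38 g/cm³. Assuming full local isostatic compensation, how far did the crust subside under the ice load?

0.526 km

In Airy isostatic equilibrium: the ice load ρ_ice t is balanced by mantle displaced below, ρ_m s.
s = t ρ_ice / ρ_m = 1.95 km × 0.912/3.38 = 0.526 km.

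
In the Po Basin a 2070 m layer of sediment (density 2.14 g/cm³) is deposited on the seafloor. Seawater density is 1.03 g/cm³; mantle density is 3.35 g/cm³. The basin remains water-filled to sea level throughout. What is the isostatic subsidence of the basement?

Submarine loading: the sediment displaces seawater, and the subsidence is in turn flooded, so s (ρ_m − ρ_w) = t (ρ_sed − ρ_w).
s = 2070 m × (2.14 − 1.03) / (3.35 − 1.03) = 990 m.

990 m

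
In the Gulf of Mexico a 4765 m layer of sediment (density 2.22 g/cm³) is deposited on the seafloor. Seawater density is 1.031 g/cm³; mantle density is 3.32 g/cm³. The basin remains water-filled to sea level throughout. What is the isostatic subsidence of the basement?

2480 m

Submarine loading: the sediment displaces seawater, and the subsidence is in turn flooded, so s (ρ_m − ρ_w) = t (ρ_sed − ρ_w).
s = 4765 m × (2.22 − 1.031) / (3.32 − 1.031) = 2480 m.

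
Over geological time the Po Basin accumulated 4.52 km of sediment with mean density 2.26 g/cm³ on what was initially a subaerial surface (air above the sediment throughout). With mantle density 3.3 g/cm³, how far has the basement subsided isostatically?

3.1 km

Subaerial load: s = t ρ_sed / ρ_m = 4.52 km × 2.26/3.3 = 3.1 km.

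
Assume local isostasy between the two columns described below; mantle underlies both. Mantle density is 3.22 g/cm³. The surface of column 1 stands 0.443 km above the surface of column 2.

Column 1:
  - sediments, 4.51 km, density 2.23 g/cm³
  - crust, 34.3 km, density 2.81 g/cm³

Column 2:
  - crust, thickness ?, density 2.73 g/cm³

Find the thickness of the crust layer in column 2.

Take the compensation level at the base of the deeper column (depth z_c below the surface of column 1) and equate Σ ρ_i t_i down to z_c; mantle fills any gap and the z_c terms cancel.
Column 1: 4.51×2.23 + 34.3×2.81 + (z_c − 38.81)×3.22
Column 2: 0.443×0 + x×2.73 + (z_c − 0.443 − 0 − x)×3.22
The z_c×3.22 term appears on both sides and cancels. Collect the known terms of each column as K = Σ(ρt)_known − 3.22 × (depth of known layers): K_1 = 106.4403 − 3.22×38.81 = −18.5279; K_2 = 0 − 3.22×(0.443 + 0) = −1.42646.
Balance: K_1 = K_2 − x×(3.22 − 2.73), so x = (K_2 − K_1)/(3.22 − 2.73) = 17.1014/0.49 = 34.9 km.

34.9 km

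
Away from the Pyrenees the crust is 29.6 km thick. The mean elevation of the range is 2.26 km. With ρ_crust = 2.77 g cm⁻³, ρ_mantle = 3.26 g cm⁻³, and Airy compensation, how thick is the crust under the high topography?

44.6 km

Root depth r = h ρ_c / (ρ_m − ρ_c) = 2.26 km × 2.77 / 0.49 = 12.78 km.
Total thickness = T + h + r = 29.6 km + 2.26 km + 12.78 km = 44.6 km.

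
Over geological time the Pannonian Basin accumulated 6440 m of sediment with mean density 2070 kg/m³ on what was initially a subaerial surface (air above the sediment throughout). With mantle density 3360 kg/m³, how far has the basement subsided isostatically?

Subaerial load: s = t ρ_sed / ρ_m = 6440 m × 2070/3360 = 3970 m.

3970 m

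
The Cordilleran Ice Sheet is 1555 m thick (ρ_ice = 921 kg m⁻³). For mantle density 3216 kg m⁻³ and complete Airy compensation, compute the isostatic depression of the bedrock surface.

Equating mass per unit area of the two columns: the ice load ρ_ice t is balanced by mantle displaced below, ρ_m s.
s = t ρ_ice / ρ_m = 1555 m × 921/3216 = 445 m.

445 m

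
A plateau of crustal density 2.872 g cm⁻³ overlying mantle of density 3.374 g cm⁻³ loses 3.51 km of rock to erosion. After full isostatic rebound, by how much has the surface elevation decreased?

0.522 km

Rebound u = e ρ_c/ρ_m = 3.51 km × 2.872/3.374 = 2.988 km.
Net surface drop = e − u = 3.51 km − 2.988 km = e (ρ_m − ρ_c)/ρ_m = 0.522 km.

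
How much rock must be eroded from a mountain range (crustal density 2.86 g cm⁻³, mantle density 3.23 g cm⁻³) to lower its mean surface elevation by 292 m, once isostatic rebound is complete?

Net drop Δ = e − u = e − e ρ_c/ρ_m = e (ρ_m − ρ_c)/ρ_m.
e = Δ ρ_m/(ρ_m − ρ_c) = 292 m × 3.23/0.37 = 2550 m.

2550 m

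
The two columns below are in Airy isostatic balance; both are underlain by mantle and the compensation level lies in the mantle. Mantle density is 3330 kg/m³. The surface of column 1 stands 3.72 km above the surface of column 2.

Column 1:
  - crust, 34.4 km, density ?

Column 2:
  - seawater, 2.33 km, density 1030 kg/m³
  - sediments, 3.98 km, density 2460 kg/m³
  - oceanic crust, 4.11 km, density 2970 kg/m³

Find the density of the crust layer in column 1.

Take the compensation level at the base of the deeper column (depth z_c below the surface of column 1) and equate Σ ρ_i t_i down to z_c; mantle fills any gap and the z_c terms cancel.
Column 1: 34.4×ρ + (z_c − 34.4)×3330
Column 2: 3.72×0 + 2.33×1030 + 3.98×2460 + 4.11×2970 + (z_c − 3.72 − 10.42)×3330
The z_c×3330 term appears on both sides and cancels. Collect the known terms of each column as K = Σ(ρt)_known − 3330 × (depth of known layers): K_1 = 0 − 3330×34.4 = −114552; K_2 = 24397.4 − 3330×(3.72 + 10.42) = −22688.8.
Balance: K_1 + 34.4×ρ = K_2, so ρ = (K_2 − K_1)/34.4 = 91863.2/34.4 = 2670 kg/m³.

2670 kg/m³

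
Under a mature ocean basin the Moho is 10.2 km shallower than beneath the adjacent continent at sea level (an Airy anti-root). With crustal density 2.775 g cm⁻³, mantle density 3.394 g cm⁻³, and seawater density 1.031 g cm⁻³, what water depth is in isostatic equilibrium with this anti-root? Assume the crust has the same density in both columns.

Replacing a thickness d of crust by seawater at the top must be balanced by replacing crust with mantle at the base: d (ρ_c − ρ_w) = a (ρ_m − ρ_c).
d = a (ρ_m − ρ_c)/(ρ_c − ρ_w) = 10.2 km × 0.619/1.744 = 3.62 km.

3.62 km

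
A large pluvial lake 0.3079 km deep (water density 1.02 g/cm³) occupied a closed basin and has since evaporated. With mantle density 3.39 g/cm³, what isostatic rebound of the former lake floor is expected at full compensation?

0.0926 km

u = d ρ_w/ρ_m = 0.3079 km × 1.02/3.39 = 0.0926 km.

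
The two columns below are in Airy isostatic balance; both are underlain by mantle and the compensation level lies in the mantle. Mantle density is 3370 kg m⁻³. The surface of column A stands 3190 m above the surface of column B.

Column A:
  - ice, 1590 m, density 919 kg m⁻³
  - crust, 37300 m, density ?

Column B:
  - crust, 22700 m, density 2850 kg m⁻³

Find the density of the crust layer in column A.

Take the compensation level at the base of the deeper column (depth z_c below the surface of column A) and equate Σ ρ_i t_i down to z_c; mantle fills any gap and the z_c terms cancel.
Column A: 1590×919 + 37300×ρ + (z_c − 38890)×3370
Column B: 3190×0 + 22700×2850 + (z_c − 3190 − 22700)×3370
The z_c×3370 term appears on both sides and cancels. Collect the known terms of each column as K = Σ(ρt)_known − 3370 × (depth of known layers): K_A = 1461210 − 3370×38890 = −129598090; K_B = 64695000 − 3370×(3190 + 22700) = −22554300.
Balance: K_A + 37300×ρ = K_B, so ρ = (K_B − K_A)/37300 = 107044000/37300 = 2870 kg m⁻³.

2870 kg m⁻³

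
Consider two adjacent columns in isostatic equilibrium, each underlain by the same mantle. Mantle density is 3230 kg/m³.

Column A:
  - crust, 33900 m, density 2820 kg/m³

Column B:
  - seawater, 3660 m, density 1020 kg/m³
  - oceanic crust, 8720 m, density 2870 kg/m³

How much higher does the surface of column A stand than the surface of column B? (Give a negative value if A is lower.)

For any compensation level in the mantle, the mantle terms cancel and isostasy reduces to e = (Σt_A − Σt_B) − (Σ(ρt)_A − Σ(ρt)_B) / ρ_m.
Σt_A = 33900 m; Σt_B = 12380 m; Σ(ρt)_A = 95598000; Σ(ρt)_B = 28759600 (in m·kg/m³).
e = (33900 − 12380) − (95598000 − 28759600) / 3230 = 827 m.

827 m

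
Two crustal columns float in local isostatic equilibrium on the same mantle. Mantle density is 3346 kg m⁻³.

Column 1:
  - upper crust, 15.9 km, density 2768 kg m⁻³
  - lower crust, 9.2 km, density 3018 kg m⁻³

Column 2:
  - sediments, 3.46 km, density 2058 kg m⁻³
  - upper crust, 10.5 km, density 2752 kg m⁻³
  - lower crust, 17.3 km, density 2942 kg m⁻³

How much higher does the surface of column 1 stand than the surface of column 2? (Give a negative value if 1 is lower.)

−1.64 km

For any compensation level in the mantle, the mantle terms cancel and isostasy reduces to e = (Σt_1 − Σt_2) − (Σ(ρt)_1 − Σ(ρt)_2) / ρ_m.
Σt_1 = 25.1 km; Σt_2 = 31.26 km; Σ(ρt)_1 = 71776.8; Σ(ρt)_2 = 86913.28 (in km·kg m⁻³).
e = (25.1 − 31.26) − (71776.8 − 86913.28) / 3346 = −1.64 km.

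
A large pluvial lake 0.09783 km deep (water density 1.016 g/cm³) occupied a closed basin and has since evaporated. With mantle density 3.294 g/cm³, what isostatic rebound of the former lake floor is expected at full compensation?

0.0302 km

u = d ρ_w/ρ_m = 0.09783 km × 1.016/3.294 = 0.0302 km.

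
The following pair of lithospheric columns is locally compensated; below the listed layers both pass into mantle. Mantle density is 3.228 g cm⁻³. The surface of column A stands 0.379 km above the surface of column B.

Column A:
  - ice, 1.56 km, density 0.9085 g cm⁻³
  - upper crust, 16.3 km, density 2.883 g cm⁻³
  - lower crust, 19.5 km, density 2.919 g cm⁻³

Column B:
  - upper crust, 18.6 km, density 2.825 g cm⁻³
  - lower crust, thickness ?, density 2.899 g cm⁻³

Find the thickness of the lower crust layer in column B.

Take the compensation level at the base of the deeper column (depth z_c below the surface of column A) and equate Σ ρ_i t_i down to z_c; mantle fills any gap and the z_c terms cancel.
Column A: 1.56×0.9085 + 16.3×2.883 + 19.5×2.919 + (z_c − 37.36)×3.228
Column B: 0.379×0 + 18.6×2.825 + x×2.899 + (z_c − 0.379 − 18.6 − x)×3.228
The z_c×3.228 term appears on both sides and cancels. Collect the known terms of each column as K = Σ(ρt)_known − 3.228 × (depth of known layers): K_A = 105.33066 − 3.228×37.36 = −15.26742; K_B = 52.545 − 3.228×(0.379 + 18.6) = −8.719212.
Balance: K_A = K_B − x×(3.228 − 2.899), so x = (K_B − K_A)/(3.228 − 2.899) = 6.54821/0.329 = 19.9 km.

19.9 km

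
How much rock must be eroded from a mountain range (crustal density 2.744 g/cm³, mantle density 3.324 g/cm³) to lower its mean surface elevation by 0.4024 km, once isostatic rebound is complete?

2.31 km

Net drop Δ = e − u = e − e ρ_c/ρ_m = e (ρ_m − ρ_c)/ρ_m.
e = Δ ρ_m/(ρ_m − ρ_c) = 0.4024 km × 3.324/0.58 = 2.31 km.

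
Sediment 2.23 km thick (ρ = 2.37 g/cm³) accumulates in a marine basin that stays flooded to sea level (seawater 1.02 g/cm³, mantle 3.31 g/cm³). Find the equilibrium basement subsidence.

Submarine loading: the sediment displaces seawater, and the subsidence is in turn flooded, so s (ρ_m − ρ_w) = t (ρ_sed − ρ_w).
s = 2.23 km × (2.37 − 1.02) / (3.31 − 1.02) = 1.31 km.

1.31 km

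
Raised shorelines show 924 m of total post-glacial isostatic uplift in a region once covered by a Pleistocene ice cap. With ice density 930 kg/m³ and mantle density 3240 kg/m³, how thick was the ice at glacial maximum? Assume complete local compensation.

u = t ρ_ice/ρ_m → t = u ρ_m/ρ_ice = 924 m × 3240/930 = 3220 m.

3220 m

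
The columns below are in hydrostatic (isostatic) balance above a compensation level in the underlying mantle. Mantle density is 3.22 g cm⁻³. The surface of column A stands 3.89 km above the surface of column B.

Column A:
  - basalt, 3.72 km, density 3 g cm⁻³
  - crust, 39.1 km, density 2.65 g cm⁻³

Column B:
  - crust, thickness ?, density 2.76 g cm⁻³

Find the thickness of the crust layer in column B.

Take the compensation level at the base of the deeper column (depth z_c below the surface of column A) and equate Σ ρ_i t_i down to z_c; mantle fills any gap and the z_c terms cancel.
Column A: 3.72×3 + 39.1×2.65 + (z_c − 42.82)×3.22
Column B: 3.89×0 + x×2.76 + (z_c − 3.89 − 0 − x)×3.22
The z_c×3.22 term appears on both sides and cancels. Collect the known terms of each column as K = Σ(ρt)_known − 3.22 × (depth of known layers): K_A = 114.775 − 3.22×42.82 = −23.1054; K_B = 0 − 3.22×(3.89 + 0) = −12.5258.
Balance: K_A = K_B − x×(3.22 − 2.76), so x = (K_B − K_A)/(3.22 − 2.76) = 10.5796/0.46 = 23 km.

23 km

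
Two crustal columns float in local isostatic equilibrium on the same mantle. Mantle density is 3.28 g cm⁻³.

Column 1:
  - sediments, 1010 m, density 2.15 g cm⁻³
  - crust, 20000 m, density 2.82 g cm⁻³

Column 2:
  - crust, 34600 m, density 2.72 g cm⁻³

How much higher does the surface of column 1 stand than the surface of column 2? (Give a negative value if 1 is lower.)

For any compensation level in the mantle, the mantle terms cancel and isostasy reduces to e = (Σt_1 − Σt_2) − (Σ(ρt)_1 − Σ(ρt)_2) / ρ_m.
Σt_1 = 21010 m; Σt_2 = 34600 m; Σ(ρt)_1 = 58571.5; Σ(ρt)_2 = 94112 (in m·g cm⁻³).
e = (21010 − 34600) − (58571.5 − 94112) / 3.28 = −2750 m.

−2750 m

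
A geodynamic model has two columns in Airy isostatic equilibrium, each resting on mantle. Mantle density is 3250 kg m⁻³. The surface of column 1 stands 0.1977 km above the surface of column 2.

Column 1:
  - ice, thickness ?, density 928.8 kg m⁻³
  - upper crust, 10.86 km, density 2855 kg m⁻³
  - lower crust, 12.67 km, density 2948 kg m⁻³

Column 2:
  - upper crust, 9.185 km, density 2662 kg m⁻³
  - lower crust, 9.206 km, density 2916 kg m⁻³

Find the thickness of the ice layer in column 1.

0.432 km

Take the compensation level at the base of the deeper column (depth z_c below the surface of column 1) and equate Σ ρ_i t_i down to z_c; mantle fills any gap and the z_c terms cancel.
Column 1: x×928.8 + 10.86×2855 + 12.67×2948 + (z_c − 23.53 − x)×3250
Column 2: 0.1977×0 + 9.185×2662 + 9.206×2916 + (z_c − 0.1977 − 18.391)×3250
The z_c×3250 term appears on both sides and cancels. Collect the known terms of each column as K = Σ(ρt)_known − 3250 × (depth of known layers): K_1 = 68356.46 − 3250×23.53 = −8116.04; K_2 = 51295.166 − 3250×(0.1977 + 18.391) = −9118.109.
Balance: K_1 − x×(3250 − 928.8) = K_2, so x = (K_1 − K_2)/(3250 − 928.8) = 1002.07/2321.2 = 0.432 km.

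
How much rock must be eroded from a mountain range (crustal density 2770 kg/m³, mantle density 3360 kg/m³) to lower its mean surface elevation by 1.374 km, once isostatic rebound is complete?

7.82 km

Net drop Δ = e − u = e − e ρ_c/ρ_m = e (ρ_m − ρ_c)/ρ_m.
e = Δ ρ_m/(ρ_m − ρ_c) = 1.374 km × 3360/590 = 7.82 km.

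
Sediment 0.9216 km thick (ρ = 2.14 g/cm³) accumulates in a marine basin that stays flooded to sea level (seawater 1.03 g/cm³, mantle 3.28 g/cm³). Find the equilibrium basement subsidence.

0.455 km

Submarine loading: the sediment displaces seawater, and the subsidence is in turn flooded, so s (ρ_m − ρ_w) = t (ρ_sed − ρ_w).
s = 0.9216 km × (2.14 − 1.03) / (3.28 − 1.03) = 0.455 km.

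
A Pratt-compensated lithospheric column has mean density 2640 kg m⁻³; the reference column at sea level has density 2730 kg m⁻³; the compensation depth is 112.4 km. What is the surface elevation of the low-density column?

3.83 km

ρ_ref D = ρ (D + h) → h = D (ρ_ref − ρ)/ρ.
h = 112.4 km × (2730 − 2640)/2640 = 3.83 km.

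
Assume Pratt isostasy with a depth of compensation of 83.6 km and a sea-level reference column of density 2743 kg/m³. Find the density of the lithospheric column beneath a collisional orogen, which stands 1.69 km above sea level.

2690 kg/m³

Pratt balance: ρ_ref D = ρ (D + h).
ρ = ρ_ref D/(D + h) = 2743 × 83.6 km/(83.6 km + 1.69 km) = 2690 kg/m³.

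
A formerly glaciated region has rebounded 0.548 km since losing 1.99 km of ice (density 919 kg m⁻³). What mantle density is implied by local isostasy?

ρ_m = ρ_ice t / u = 919 × 1.99 km/0.548 km = 3340 kg m⁻³.

3340 kg m⁻³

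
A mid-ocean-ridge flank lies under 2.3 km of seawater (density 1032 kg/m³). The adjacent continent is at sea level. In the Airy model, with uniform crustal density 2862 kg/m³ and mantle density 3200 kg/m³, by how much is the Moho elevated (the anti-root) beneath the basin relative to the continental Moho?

12.5 km

In Airy isostatic equilibrium: replacing crust with seawater at the top is compensated by replacing crust with mantle at the base: d (ρ_c − ρ_w) = a (ρ_m − ρ_c).
a = d (ρ_c − ρ_w)/(ρ_m − ρ_c) = 2.3 km × 1830/338 = 12.5 km.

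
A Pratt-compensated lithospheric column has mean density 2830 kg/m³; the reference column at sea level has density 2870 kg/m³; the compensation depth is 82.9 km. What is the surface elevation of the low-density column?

1.17 km

ρ_ref D = ρ (D + h) → h = D (ρ_ref − ρ)/ρ.
h = 82.9 km × (2870 − 2830)/2830 = 1.17 km.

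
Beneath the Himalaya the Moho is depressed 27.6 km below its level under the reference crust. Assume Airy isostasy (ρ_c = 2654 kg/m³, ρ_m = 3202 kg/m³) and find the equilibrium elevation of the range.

5.7 km

Isostatic balance requires: ρ_c h = (ρ_m − ρ_c) r.
h = r (ρ_m − ρ_c) / ρ_c = 27.6 km × (3202 − 2654) / 2654 = 5.7 km.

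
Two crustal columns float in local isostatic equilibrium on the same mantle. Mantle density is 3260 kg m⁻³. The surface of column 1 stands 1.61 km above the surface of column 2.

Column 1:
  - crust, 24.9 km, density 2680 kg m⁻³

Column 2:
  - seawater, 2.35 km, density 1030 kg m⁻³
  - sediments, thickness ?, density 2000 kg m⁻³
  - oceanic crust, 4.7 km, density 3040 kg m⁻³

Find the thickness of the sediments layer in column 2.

Take the compensation level at the base of the deeper column (depth z_c below the surface of column 1) and equate Σ ρ_i t_i down to z_c; mantle fills any gap and the z_c terms cancel.
Column 1: 24.9×2680 + (z_c − 24.9)×3260
Column 2: 1.61×0 + 2.35×1030 + x×2000 + 4.7×3040 + (z_c − 1.61 − 7.05 − x)×3260
The z_c×3260 term appears on both sides and cancels. Collect the known terms of each column as K = Σ(ρt)_known − 3260 × (depth of known layers): K_1 = 66732 − 3260×24.9 = −14442; K_2 = 16708.5 − 3260×(1.61 + 7.05) = −11523.1.
Balance: K_1 = K_2 − x×(3260 − 2000), so x = (K_2 − K_1)/(3260 − 2000) = 2918.9/1260 = 2.32 km.

2.32 km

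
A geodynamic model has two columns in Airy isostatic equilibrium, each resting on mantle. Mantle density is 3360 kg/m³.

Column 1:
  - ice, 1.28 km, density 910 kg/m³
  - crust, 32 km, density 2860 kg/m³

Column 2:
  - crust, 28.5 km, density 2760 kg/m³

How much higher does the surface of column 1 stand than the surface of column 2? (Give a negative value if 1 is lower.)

For any compensation level in the mantle, the mantle terms cancel and isostasy reduces to e = (Σt_1 − Σt_2) − (Σ(ρt)_1 − Σ(ρt)_2) / ρ_m.
Σt_1 = 33.28 km; Σt_2 = 28.5 km; Σ(ρt)_1 = 92684.8; Σ(ρt)_2 = 78660 (in km·kg/m³).
e = (33.28 − 28.5) − (92684.8 − 78660) / 3360 = 0.606 km.

0.606 km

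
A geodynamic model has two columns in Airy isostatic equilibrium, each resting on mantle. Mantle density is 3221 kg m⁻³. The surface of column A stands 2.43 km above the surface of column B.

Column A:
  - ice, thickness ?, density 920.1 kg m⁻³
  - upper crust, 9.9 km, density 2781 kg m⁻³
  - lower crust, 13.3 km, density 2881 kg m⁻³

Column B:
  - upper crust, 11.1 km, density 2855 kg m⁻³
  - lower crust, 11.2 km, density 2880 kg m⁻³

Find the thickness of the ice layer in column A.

2.97 km

Take the compensation level at the base of the deeper column (depth z_c below the surface of column A) and equate Σ ρ_i t_i down to z_c; mantle fills any gap and the z_c terms cancel.
Column A: x×920.1 + 9.9×2781 + 13.3×2881 + (z_c − 23.2 − x)×3221
Column B: 2.43×0 + 11.1×2855 + 11.2×2880 + (z_c − 2.43 − 22.3)×3221
The z_c×3221 term appears on both sides and cancels. Collect the known terms of each column as K = Σ(ρt)_known − 3221 × (depth of known layers): K_A = 65849.2 − 3221×23.2 = −8878; K_B = 63946.5 − 3221×(2.43 + 22.3) = −15708.83.
Balance: K_A − x×(3221 − 920.1) = K_B, so x = (K_A − K_B)/(3221 − 920.1) = 6830.83/2300.9 = 2.97 km.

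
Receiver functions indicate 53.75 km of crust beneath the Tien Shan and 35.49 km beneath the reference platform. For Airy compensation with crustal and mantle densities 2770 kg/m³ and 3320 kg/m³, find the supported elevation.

3.02 km

Excess crust Δ = 53.75 km − 35.49 km = 18.26 km, split between elevation h and root r with h + r = Δ.
Airy balance ρ_c h = (ρ_m − ρ_c) r gives r = h ρ_c/(ρ_m − ρ_c), so h (1 + ρ_c/(ρ_m − ρ_c)) = Δ, i.e. h = Δ (ρ_m − ρ_c)/ρ_m.
h = 18.26 km × 550/3320 = 3.02 km.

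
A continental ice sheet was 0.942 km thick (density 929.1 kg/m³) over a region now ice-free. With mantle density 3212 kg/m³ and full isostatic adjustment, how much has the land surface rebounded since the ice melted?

Removing the load lets mantle flow back in; uplift u satisfies ρ_ice t = ρ_m u.
u = t ρ_ice/ρ_m = 0.942 km × 929.1/3212 = 0.272 km.

0.272 km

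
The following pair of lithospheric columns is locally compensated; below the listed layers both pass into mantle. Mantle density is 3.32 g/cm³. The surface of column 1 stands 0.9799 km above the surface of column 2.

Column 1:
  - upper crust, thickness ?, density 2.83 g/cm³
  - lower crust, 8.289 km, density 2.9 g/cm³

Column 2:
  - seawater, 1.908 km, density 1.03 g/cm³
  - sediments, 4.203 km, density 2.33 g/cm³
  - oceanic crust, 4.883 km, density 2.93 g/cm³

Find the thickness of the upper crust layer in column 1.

20.8 km

Take the compensation level at the base of the deeper column (depth z_c below the surface of column 1) and equate Σ ρ_i t_i down to z_c; mantle fills any gap and the z_c terms cancel.
Column 1: x×2.83 + 8.289×2.9 + (z_c − 8.289 − x)×3.32
Column 2: 0.9799×0 + 1.908×1.03 + 4.203×2.33 + 4.883×2.93 + (z_c − 0.9799 − 10.994)×3.32
The z_c×3.32 term appears on both sides and cancels. Collect the known terms of each column as K = Σ(ρt)_known − 3.32 × (depth of known layers): K_1 = 24.0381 − 3.32×8.289 = −3.48138; K_2 = 26.06542 − 3.32×(0.9799 + 10.994) = −13.687928.
Balance: K_1 − x×(3.32 − 2.83) = K_2, so x = (K_1 − K_2)/(3.32 − 2.83) = 10.2065/0.49 = 20.8 km.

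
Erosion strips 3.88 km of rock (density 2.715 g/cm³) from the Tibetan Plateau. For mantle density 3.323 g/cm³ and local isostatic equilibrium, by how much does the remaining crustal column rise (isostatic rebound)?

Unloading: uplift u = e ρ_c/ρ_m = 3.88 km × 2.715/3.323 = 3.17 km.

3.17 km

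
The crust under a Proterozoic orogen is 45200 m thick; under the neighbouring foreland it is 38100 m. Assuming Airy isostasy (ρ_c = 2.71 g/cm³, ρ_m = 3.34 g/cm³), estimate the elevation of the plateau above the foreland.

Excess crust Δ = 45200 m − 38100 m = 7100 m, split between elevation h and root r with h + r = Δ.
Airy balance ρ_c h = (ρ_m − ρ_c) r gives r = h ρ_c/(ρ_m − ρ_c), so h (1 + ρ_c/(ρ_m − ρ_c)) = Δ, i.e. h = Δ (ρ_m − ρ_c)/ρ_m.
h = 7100 m × 0.63/3.34 = 1340 m.

1340 m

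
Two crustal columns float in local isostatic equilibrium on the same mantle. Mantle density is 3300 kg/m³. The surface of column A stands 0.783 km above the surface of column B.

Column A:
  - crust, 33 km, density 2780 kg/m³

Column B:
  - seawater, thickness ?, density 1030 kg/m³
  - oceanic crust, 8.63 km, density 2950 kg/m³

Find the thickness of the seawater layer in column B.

5.09 km

Take the compensation level at the base of the deeper column (depth z_c below the surface of column A) and equate Σ ρ_i t_i down to z_c; mantle fills any gap and the z_c terms cancel.
Column A: 33×2780 + (z_c − 33)×3300
Column B: 0.783×0 + x×1030 + 8.63×2950 + (z_c − 0.783 − 8.63 − x)×3300
The z_c×3300 term appears on both sides and cancels. Collect the known terms of each column as K = Σ(ρt)_known − 3300 × (depth of known layers): K_A = 91740 − 3300×33 = −17160; K_B = 25458.5 − 3300×(0.783 + 8.63) = −5604.4.
Balance: K_A = K_B − x×(3300 − 1030), so x = (K_B − K_A)/(3300 − 1030) = 11555.6/2270 = 5.09 km.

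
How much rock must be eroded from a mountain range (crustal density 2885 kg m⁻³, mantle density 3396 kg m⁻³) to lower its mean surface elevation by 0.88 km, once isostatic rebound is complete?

Net drop Δ = e − u = e − e ρ_c/ρ_m = e (ρ_m − ρ_c)/ρ_m.
e = Δ ρ_m/(ρ_m − ρ_c) = 0.88 km × 3396/511 = 5.85 km.

5.85 km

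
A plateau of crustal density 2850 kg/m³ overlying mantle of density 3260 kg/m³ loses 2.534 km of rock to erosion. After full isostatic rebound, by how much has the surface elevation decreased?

0.319 km

Rebound u = e ρ_c/ρ_m = 2.534 km × 2850/3260 = 2.215 km.
Net surface drop = e − u = 2.534 km − 2.215 km = e (ρ_m − ρ_c)/ρ_m = 0.319 km.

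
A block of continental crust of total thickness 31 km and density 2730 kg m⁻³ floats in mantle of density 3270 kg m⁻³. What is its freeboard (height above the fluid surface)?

5.12 km

Floating equilibrium: submerged depth d = t ρ_obj/ρ_fluid = 31 km × 2730/3270 = 25.88 km.
Freeboard = t − d = 31 km − 25.88 km = 5.12 km.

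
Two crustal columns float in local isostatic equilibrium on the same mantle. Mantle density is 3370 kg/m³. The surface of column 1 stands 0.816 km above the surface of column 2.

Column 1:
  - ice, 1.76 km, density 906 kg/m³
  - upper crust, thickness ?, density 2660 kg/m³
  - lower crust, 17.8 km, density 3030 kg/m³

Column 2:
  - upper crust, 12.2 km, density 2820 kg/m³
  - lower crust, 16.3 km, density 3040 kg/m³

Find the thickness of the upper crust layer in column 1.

6.27 km

Take the compensation level at the base of the deeper column (depth z_c below the surface of column 1) and equate Σ ρ_i t_i down to z_c; mantle fills any gap and the z_c terms cancel.
Column 1: 1.76×906 + x×2660 + 17.8×3030 + (z_c − 19.56 − x)×3370
Column 2: 0.816×0 + 12.2×2820 + 16.3×3040 + (z_c − 0.816 − 28.5)×3370
The z_c×3370 term appears on both sides and cancels. Collect the known terms of each column as K = Σ(ρt)_known − 3370 × (depth of known layers): K_1 = 55528.56 − 3370×19.56 = −10388.64; K_2 = 83956 − 3370×(0.816 + 28.5) = −14838.92.
Balance: K_1 − x×(3370 − 2660) = K_2, so x = (K_1 − K_2)/(3370 − 2660) = 4450.28/710 = 6.27 km.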